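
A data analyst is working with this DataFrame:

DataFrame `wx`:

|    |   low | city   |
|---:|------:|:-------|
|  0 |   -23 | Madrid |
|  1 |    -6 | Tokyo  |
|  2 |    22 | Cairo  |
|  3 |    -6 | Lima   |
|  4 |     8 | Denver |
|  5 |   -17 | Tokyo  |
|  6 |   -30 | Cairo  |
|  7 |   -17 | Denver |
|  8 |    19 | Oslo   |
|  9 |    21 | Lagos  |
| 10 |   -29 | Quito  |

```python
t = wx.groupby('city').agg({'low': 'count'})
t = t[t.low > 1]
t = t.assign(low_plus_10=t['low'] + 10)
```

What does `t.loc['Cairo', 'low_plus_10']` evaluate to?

12

group by city, count of low:
        low
city       
Cairo     2
Denver    2
Lagos     1
Lima      1
Madrid    1
Oslo      1
Quito     1
Tokyo     2
filter rows where low > 1:
        low
city       
Cairo     2
Denver    2
Tokyo     2
add column low_plus_10 = t['low'] + 10:
        low  low_plus_10
city                    
Cairo     2           12
Denver    2           12
Tokyo     2           12
Reading off the value at row 'Cairo', column 'low_plus_10', we get 12.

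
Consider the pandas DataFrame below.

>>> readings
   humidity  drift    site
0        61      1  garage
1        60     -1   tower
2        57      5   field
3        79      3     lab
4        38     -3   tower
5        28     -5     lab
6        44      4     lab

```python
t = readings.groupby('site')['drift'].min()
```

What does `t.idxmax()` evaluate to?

group by site, min of drift:
site
field     5
garage    1
lab      -5
tower    -3
Name: drift, dtype: int64
The label with the largest value is field.

field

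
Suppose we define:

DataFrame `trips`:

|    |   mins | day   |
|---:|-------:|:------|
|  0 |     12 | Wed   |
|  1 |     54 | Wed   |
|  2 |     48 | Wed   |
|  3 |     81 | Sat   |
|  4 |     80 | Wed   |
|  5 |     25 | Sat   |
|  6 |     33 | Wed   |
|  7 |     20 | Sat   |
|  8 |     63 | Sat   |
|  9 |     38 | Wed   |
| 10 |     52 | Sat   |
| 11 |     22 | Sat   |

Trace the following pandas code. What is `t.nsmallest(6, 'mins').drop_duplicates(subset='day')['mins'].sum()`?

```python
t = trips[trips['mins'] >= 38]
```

filter rows where mins >= 38:
    mins  day
1     54  Wed
2     48  Wed
3     81  Sat
4     80  Wed
8     63  Sat
9     38  Wed
10    52  Sat
take 6 rows with smallest mins:
    mins  day
9     38  Wed
2     48  Wed
10    52  Sat
1     54  Wed
8     63  Sat
4     80  Wed
drop duplicate day (keep=first):
    mins  day
9     38  Wed
10    52  Sat
Reading off the sum of column 'mins', we get 90.

90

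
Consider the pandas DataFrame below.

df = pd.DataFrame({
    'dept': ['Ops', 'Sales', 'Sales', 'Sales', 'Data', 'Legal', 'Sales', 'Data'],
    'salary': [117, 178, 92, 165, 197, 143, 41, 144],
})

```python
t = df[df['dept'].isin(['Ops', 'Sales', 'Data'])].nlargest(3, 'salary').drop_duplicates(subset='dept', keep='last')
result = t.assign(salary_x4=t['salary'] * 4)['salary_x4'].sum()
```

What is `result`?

1448

filter rows where dept in ['Ops', 'Sales', 'Data']:
    dept  salary
0    Ops     117
1  Sales     178
2  Sales      92
3  Sales     165
4   Data     197
6  Sales      41
7   Data     144
take 3 rows with largest salary:
    dept  salary
4   Data     197
1  Sales     178
3  Sales     165
drop duplicate dept (keep=last):
    dept  salary
4   Data     197
3  Sales     165
add column salary_x4 = t['salary'] * 4:
    dept  salary  salary_x4
4   Data     197        788
3  Sales     165        660
Finally, sum of column 'salary_x4' = 1448.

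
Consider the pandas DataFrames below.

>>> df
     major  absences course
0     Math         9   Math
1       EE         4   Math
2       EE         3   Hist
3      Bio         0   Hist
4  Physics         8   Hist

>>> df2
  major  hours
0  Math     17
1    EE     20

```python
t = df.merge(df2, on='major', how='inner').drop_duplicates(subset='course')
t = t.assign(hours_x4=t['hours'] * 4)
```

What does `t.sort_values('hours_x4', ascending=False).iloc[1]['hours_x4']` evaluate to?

68

merge on 'major' (how='inner') → 3 rows:
  major  absences course  hours
0  Math         9   Math     17
1    EE         4   Math     20
2    EE         3   Hist     20
drop duplicate course (keep=first):
  major  absences course  hours
0  Math         9   Math     17
2    EE         3   Hist     20
add column hours_x4 = t['hours'] * 4:
  major  absences course  hours  hours_x4
0  Math         9   Math     17        68
2    EE         3   Hist     20        80
sort by hours_x4 descending:
  major  absences course  hours  hours_x4
2    EE         3   Hist     20        80
0  Math         9   Math     17        68
Then the value at position 1, column 'hours_x4': 68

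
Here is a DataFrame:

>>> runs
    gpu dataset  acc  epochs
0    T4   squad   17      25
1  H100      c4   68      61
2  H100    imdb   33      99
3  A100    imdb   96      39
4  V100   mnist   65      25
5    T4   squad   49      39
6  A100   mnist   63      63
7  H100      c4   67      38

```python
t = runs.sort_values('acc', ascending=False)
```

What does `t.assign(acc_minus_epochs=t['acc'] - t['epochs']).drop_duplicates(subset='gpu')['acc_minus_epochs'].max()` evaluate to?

sort by acc descending:
    gpu dataset  acc  epochs
3  A100    imdb   96      39
1  H100      c4   68      61
7  H100      c4   67      38
4  V100   mnist   65      25
6  A100   mnist   63      63
5    T4   squad   49      39
2  H100    imdb   33      99
0    T4   squad   17      25
add column acc_minus_epochs = t['acc'] - t['epochs']:
    gpu dataset  acc  epochs  acc_minus_epochs
3  A100    imdb   96      39                57
1  H100      c4   68      61                 7
7  H100      c4   67      38                29
4  V100   mnist   65      25                40
6  A100   mnist   63      63                 0
5    T4   squad   49      39                10
2  H100    imdb   33      99               -66
0    T4   squad   17      25                -8
drop duplicate gpu (keep=first):
    gpu dataset  acc  epochs  acc_minus_epochs
3  A100    imdb   96      39                57
1  H100      c4   68      61                 7
4  V100   mnist   65      25                40
5    T4   squad   49      39                10

57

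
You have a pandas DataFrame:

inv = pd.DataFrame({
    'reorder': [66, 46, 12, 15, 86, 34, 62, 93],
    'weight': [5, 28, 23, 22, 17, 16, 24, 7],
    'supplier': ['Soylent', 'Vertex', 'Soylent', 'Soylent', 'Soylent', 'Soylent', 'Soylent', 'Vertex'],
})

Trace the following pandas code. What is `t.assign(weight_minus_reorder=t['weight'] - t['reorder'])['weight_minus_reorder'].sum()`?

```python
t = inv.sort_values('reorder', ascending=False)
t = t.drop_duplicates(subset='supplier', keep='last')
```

-7

sort by reorder descending:
   reorder  weight supplier
7       93       7   Vertex
4       86      17  Soylent
0       66       5  Soylent
6       62      24  Soylent
1       46      28   Vertex
5       34      16  Soylent
3       15      22  Soylent
2       12      23  Soylent
drop duplicate supplier (keep=last):
   reorder  weight supplier
1       46      28   Vertex
2       12      23  Soylent
add column weight_minus_reorder = t['weight'] - t['reorder']:
   reorder  weight supplier  weight_minus_reorder
1       46      28   Vertex                   -18
2       12      23  Soylent                    11
The sum of column 'weight_minus_reorder' is -7.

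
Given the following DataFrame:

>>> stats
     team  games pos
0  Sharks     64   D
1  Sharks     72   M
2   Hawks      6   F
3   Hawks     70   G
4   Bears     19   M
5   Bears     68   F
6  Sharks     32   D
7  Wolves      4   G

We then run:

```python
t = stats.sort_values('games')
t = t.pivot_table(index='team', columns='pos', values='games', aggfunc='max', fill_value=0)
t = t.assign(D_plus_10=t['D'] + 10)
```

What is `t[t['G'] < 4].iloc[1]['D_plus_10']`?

74

sort by games:
     team  games pos
7  Wolves      4   G
2   Hawks      6   F
4   Bears     19   M
6  Sharks     32   D
0  Sharks     64   D
5   Bears     68   F
3   Hawks     70   G
1  Sharks     72   M
pivot: rows=team, cols=pos, max(games):
pos      D   F   G   M
team                  
Bears    0  68   0  19
Hawks    0   6  70   0
Sharks  64   0   0  72
Wolves   0   0   4   0
add column D_plus_10 = t['D'] + 10:
pos      D   F   G   M  D_plus_10
team                             
Bears    0  68   0  19         10
Hawks    0   6  70   0         10
Sharks  64   0   0  72         74
Wolves   0   0   4   0         10
filter rows where G < 4:
pos      D   F  G   M  D_plus_10
team                            
Bears    0  68  0  19         10
Sharks  64   0  0  72         74
Reading off the value at position 1, column 'D_plus_10', we get 74.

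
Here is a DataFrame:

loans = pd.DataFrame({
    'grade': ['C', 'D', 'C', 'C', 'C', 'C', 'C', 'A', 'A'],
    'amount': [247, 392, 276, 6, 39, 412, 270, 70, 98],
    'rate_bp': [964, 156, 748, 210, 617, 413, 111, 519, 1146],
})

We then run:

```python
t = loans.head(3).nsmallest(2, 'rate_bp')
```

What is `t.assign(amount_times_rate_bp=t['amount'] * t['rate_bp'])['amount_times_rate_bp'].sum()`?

take first 3 rows:
  grade  amount  rate_bp
0     C     247      964
1     D     392      156
2     C     276      748
take 2 rows with smallest rate_bp:
  grade  amount  rate_bp
1     D     392      156
2     C     276      748
add column amount_times_rate_bp = t['amount'] * t['rate_bp']:
  grade  amount  rate_bp  amount_times_rate_bp
1     D     392      156                 61152
2     C     276      748                206448
Hence 267600.

267600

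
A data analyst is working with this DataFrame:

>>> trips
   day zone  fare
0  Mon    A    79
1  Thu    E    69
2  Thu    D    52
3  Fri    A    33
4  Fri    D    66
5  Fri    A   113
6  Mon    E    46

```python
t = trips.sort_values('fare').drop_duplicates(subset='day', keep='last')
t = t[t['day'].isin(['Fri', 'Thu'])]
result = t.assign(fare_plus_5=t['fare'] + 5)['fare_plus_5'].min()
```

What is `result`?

sort by fare:
   day zone  fare
3  Fri    A    33
6  Mon    E    46
2  Thu    D    52
4  Fri    D    66
1  Thu    E    69
0  Mon    A    79
5  Fri    A   113
drop duplicate day (keep=last):
   day zone  fare
1  Thu    E    69
0  Mon    A    79
5  Fri    A   113
filter rows where day in ['Fri', 'Thu']:
   day zone  fare
1  Thu    E    69
5  Fri    A   113
add column fare_plus_5 = t['fare'] + 5:
   day zone  fare  fare_plus_5
1  Thu    E    69           74
5  Fri    A   113          118
The min of column 'fare_plus_5' is 74.

74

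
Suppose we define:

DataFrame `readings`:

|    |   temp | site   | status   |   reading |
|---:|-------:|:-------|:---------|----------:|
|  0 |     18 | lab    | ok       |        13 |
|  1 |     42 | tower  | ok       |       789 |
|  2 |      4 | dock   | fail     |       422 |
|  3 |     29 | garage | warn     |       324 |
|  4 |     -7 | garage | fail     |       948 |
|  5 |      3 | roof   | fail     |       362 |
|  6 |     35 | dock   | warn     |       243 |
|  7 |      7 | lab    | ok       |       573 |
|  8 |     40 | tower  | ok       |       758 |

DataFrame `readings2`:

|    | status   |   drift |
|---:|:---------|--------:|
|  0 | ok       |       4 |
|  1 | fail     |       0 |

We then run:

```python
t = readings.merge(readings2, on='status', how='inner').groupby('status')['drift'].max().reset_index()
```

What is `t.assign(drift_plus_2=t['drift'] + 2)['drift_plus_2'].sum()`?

8

merge on 'status' (how='inner') → 7 rows:
   temp    site status  reading  drift
0    18     lab     ok       13      4
1    42   tower     ok      789      4
2     4    dock   fail      422      0
3    -7  garage   fail      948      0
4     3    roof   fail      362      0
5     7     lab     ok      573      4
6    40   tower     ok      758      4
group by status, max of drift:
status
fail    0
ok      4
Name: drift, dtype: int64
reset_index():
  status  drift
0   fail      0
1     ok      4
add column drift_plus_2 = t['drift'] + 2:
  status  drift  drift_plus_2
0   fail      0             2
1     ok      4             6
Then the sum of column 'drift_plus_2': 8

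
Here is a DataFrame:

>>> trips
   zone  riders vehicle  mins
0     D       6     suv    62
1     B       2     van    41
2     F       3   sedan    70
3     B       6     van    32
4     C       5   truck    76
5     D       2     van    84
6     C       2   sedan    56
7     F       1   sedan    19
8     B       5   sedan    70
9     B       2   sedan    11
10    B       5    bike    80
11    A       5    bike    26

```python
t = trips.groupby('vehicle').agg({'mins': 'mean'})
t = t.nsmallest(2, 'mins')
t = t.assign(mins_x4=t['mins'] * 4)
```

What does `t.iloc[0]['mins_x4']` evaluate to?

180.8

group by vehicle, mean of mins:
              mins
vehicle           
bike     53.000000
sedan    45.200000
suv      62.000000
truck    76.000000
van      52.333333
take 2 rows with smallest mins:
              mins
vehicle           
sedan    45.200000
van      52.333333
add column mins_x4 = t['mins'] * 4:
              mins     mins_x4
vehicle                       
sedan    45.200000  180.800000
van      52.333333  209.333333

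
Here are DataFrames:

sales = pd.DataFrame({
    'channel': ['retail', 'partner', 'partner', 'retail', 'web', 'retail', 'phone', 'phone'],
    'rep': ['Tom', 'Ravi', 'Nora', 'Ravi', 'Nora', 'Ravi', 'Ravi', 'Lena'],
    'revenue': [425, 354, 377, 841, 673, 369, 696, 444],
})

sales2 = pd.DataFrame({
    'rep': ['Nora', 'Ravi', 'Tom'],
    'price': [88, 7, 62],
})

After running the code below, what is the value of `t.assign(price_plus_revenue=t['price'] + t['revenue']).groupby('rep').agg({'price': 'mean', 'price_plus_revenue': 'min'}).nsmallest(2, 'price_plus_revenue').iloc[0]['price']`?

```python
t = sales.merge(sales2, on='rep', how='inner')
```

7.0

merge on 'rep' (how='inner') → 7 rows:
   channel   rep  revenue  price
0   retail   Tom      425     62
1  partner  Ravi      354      7
2  partner  Nora      377     88
3   retail  Ravi      841      7
4      web  Nora      673     88
5   retail  Ravi      369      7
6    phone  Ravi      696      7
add column price_plus_revenue = t['price'] + t['revenue']:
   channel   rep  revenue  price  price_plus_revenue
0   retail   Tom      425     62                 487
1  partner  Ravi      354      7                 361
2  partner  Nora      377     88                 465
3   retail  Ravi      841      7                 848
4      web  Nora      673     88                 761
5   retail  Ravi      369      7                 376
6    phone  Ravi      696      7                 703
group by rep: mean(price), min(price_plus_revenue):
      price  price_plus_revenue
rep                            
Nora   88.0                 465
Ravi    7.0                 361
Tom    62.0                 487
take 2 rows with smallest price_plus_revenue:
      price  price_plus_revenue
rep                            
Ravi    7.0                 361
Nora   88.0                 465
Hence 7.0.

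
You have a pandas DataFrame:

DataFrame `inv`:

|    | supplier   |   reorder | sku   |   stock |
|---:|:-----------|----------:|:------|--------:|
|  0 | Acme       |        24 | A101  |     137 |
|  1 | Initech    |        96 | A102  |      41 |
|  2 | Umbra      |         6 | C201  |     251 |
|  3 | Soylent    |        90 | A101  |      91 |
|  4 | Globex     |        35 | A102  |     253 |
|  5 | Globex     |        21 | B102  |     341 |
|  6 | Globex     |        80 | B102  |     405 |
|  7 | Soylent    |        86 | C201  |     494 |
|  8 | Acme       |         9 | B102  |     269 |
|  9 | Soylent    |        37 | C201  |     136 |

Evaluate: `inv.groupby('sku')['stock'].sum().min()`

228

group by sku, sum of stock:
sku
A101     228
A102     294
B102    1015
C201     881
Name: stock, dtype: int64
The min of the resulting series is 228.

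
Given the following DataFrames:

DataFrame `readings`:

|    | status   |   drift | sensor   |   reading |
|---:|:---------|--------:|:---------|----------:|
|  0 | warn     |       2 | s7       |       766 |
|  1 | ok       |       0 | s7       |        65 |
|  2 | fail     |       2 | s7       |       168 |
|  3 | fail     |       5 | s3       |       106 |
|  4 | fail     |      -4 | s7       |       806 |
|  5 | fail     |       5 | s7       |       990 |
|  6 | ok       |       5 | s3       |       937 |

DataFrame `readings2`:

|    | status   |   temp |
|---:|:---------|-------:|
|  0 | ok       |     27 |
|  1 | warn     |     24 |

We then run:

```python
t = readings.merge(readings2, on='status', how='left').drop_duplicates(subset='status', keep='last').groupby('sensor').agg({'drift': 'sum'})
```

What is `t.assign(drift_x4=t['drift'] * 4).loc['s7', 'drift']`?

7

merge on 'status' (how='left') → 7 rows:
  status  drift sensor  reading  temp
0   warn      2     s7      766  24.0
1     ok      0     s7       65  27.0
2   fail      2     s7      168   NaN
3   fail      5     s3      106   NaN
4   fail     -4     s7      806   NaN
5   fail      5     s7      990   NaN
6     ok      5     s3      937  27.0
drop duplicate status (keep=last):
  status  drift sensor  reading  temp
0   warn      2     s7      766  24.0
5   fail      5     s7      990   NaN
6     ok      5     s3      937  27.0
group by sensor, sum of drift:
        drift
sensor       
s3          5
s7          7
add column drift_x4 = t['drift'] * 4:
        drift  drift_x4
sensor                 
s3          5        20
s7          7        28
Hence 7.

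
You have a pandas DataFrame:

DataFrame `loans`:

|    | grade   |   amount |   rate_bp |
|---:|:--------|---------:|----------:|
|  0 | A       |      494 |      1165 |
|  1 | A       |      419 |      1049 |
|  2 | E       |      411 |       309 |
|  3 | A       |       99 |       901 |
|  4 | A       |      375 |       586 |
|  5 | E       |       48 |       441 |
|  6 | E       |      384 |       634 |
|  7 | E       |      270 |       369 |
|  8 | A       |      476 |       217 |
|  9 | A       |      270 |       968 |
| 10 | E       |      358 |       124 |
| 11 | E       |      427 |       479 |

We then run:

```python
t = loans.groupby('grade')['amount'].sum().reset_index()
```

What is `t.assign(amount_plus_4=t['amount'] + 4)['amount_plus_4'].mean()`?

group by grade, sum of amount:
grade
A    2133
E    1898
Name: amount, dtype: int64
reset_index():
  grade  amount
0     A    2133
1     E    1898
add column amount_plus_4 = t['amount'] + 4:
  grade  amount  amount_plus_4
0     A    2133           2137
1     E    1898           1902
Reading off the mean of column 'amount_plus_4', we get 2019.5.

2019.5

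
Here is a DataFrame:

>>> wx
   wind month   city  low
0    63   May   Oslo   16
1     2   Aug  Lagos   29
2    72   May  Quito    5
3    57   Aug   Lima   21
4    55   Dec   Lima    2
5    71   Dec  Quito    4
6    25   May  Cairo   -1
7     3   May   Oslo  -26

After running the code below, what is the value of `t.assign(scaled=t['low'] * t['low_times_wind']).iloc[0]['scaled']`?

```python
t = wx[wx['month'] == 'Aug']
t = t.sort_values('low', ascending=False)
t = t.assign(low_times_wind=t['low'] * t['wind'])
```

1682

filter rows where month == 'Aug':
   wind month   city  low
1     2   Aug  Lagos   29
3    57   Aug   Lima   21
sort by low descending:
   wind month   city  low
1     2   Aug  Lagos   29
3    57   Aug   Lima   21
add column low_times_wind = t['low'] * t['wind']:
   wind month   city  low  low_times_wind
1     2   Aug  Lagos   29              58
3    57   Aug   Lima   21            1197
add column scaled = t['low'] * t['low_times_wind']:
   wind month   city  low  low_times_wind  scaled
1     2   Aug  Lagos   29              58    1682
3    57   Aug   Lima   21            1197   25137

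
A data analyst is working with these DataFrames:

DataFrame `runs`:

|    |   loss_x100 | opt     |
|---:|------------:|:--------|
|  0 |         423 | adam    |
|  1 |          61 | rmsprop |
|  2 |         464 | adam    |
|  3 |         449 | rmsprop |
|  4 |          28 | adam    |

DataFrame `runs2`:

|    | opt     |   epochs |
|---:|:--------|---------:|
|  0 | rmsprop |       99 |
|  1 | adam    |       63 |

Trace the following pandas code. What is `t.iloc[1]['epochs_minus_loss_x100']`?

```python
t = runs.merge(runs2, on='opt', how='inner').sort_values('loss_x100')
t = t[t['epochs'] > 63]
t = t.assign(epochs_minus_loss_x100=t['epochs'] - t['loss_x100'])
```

-350

merge on 'opt' (how='inner') → 5 rows:
   loss_x100      opt  epochs
0        423     adam      63
1         61  rmsprop      99
2        464     adam      63
3        449  rmsprop      99
4         28     adam      63
sort by loss_x100:
   loss_x100      opt  epochs
4         28     adam      63
1         61  rmsprop      99
0        423     adam      63
3        449  rmsprop      99
2        464     adam      63
filter rows where epochs > 63:
   loss_x100      opt  epochs
1         61  rmsprop      99
3        449  rmsprop      99
add column epochs_minus_loss_x100 = t['epochs'] - t['loss_x100']:
   loss_x100      opt  epochs  epochs_minus_loss_x100
1         61  rmsprop      99                      38
3        449  rmsprop      99                    -350
Then the value at position 1, column 'epochs_minus_loss_x100': -350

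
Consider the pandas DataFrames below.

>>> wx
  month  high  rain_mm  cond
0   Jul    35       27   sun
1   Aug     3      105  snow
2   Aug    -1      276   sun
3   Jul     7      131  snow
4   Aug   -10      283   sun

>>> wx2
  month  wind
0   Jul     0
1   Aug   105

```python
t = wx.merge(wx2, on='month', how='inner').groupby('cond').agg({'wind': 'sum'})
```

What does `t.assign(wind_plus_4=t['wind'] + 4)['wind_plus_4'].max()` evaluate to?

merge on 'month' (how='inner') → 5 rows:
  month  high  rain_mm  cond  wind
0   Jul    35       27   sun     0
1   Aug     3      105  snow   105
2   Aug    -1      276   sun   105
3   Jul     7      131  snow     0
4   Aug   -10      283   sun   105
group by cond, sum of wind:
      wind
cond      
snow   105
sun    210
add column wind_plus_4 = t['wind'] + 4:
      wind  wind_plus_4
cond                   
snow   105          109
sun    210          214

214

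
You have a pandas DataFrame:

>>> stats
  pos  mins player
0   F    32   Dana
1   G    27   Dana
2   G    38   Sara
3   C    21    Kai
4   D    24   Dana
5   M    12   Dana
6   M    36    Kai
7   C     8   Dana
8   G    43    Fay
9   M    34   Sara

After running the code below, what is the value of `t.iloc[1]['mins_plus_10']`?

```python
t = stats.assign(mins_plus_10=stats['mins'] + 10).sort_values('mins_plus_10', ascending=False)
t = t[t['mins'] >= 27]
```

add column mins_plus_10 = stats['mins'] + 10:
  pos  mins player  mins_plus_10
0   F    32   Dana            42
1   G    27   Dana            37
2   G    38   Sara            48
3   C    21    Kai            31
4   D    24   Dana            34
5   M    12   Dana            22
6   M    36    Kai            46
7   C     8   Dana            18
8   G    43    Fay            53
9   M    34   Sara            44
sort by mins_plus_10 descending:
  pos  mins player  mins_plus_10
8   G    43    Fay            53
2   G    38   Sara            48
6   M    36    Kai            46
9   M    34   Sara            44
0   F    32   Dana            42
1   G    27   Dana            37
4   D    24   Dana            34
3   C    21    Kai            31
5   M    12   Dana            22
7   C     8   Dana            18
filter rows where mins >= 27:
  pos  mins player  mins_plus_10
8   G    43    Fay            53
2   G    38   Sara            48
6   M    36    Kai            46
9   M    34   Sara            44
0   F    32   Dana            42
1   G    27   Dana            37
Reading off the value at position 1, column 'mins_plus_10', we get 48.

48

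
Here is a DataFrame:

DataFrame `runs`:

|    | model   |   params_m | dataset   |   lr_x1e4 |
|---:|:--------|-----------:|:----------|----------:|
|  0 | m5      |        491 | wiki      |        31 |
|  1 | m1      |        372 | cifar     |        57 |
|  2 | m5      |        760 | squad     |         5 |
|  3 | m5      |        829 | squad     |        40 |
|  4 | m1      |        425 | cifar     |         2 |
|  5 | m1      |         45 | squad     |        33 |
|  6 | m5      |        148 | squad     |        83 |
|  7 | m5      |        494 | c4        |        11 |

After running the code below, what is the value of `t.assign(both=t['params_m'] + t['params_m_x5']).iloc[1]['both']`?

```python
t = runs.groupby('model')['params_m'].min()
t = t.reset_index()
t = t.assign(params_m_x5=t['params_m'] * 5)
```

888

group by model, min of params_m:
model
m1     45
m5    148
Name: params_m, dtype: int64
reset_index():
  model  params_m
0    m1        45
1    m5       148
add column params_m_x5 = t['params_m'] * 5:
  model  params_m  params_m_x5
0    m1        45          225
1    m5       148          740
add column both = t['params_m'] + t['params_m_x5']:
  model  params_m  params_m_x5  both
0    m1        45          225   270
1    m5       148          740   888
The value at position 1, column 'both' is 888.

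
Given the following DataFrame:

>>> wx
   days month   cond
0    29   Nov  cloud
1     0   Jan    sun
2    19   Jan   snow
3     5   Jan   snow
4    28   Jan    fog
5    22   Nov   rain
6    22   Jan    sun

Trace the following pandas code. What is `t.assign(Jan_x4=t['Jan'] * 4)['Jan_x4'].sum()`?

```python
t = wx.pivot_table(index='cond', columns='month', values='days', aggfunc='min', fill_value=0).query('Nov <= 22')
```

132

pivot: rows=cond, cols=month, min(days):
month  Jan  Nov
cond           
cloud    0   29
fog     28    0
rain     0   22
snow     5    0
sun      0    0
filter rows where Nov <= 22:
month  Jan  Nov
cond           
fog     28    0
rain     0   22
snow     5    0
sun      0    0
add column Jan_x4 = t['Jan'] * 4:
month  Jan  Nov  Jan_x4
cond                   
fog     28    0     112
rain     0   22       0
snow     5    0      20
sun      0    0       0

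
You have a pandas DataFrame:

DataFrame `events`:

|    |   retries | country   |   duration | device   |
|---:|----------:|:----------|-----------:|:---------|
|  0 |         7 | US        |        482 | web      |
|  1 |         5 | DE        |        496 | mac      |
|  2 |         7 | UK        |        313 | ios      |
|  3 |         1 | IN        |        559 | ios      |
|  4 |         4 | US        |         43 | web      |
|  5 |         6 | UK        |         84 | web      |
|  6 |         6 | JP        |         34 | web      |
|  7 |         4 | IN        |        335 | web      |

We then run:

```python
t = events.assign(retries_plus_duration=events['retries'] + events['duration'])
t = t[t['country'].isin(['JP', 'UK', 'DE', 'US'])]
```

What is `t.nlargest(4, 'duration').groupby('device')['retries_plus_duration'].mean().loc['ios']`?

add column retries_plus_duration = events['retries'] + events['duration']:
   retries country  duration device  retries_plus_duration
0        7      US       482    web                    489
1        5      DE       496    mac                    501
2        7      UK       313    ios                    320
3        1      IN       559    ios                    560
4        4      US        43    web                     47
5        6      UK        84    web                     90
6        6      JP        34    web                     40
7        4      IN       335    web                    339
filter rows where country in ['JP', 'UK', 'DE', 'US']:
   retries country  duration device  retries_plus_duration
0        7      US       482    web                    489
1        5      DE       496    mac                    501
2        7      UK       313    ios                    320
4        4      US        43    web                     47
5        6      UK        84    web                     90
6        6      JP        34    web                     40
take 4 rows with largest duration:
   retries country  duration device  retries_plus_duration
1        5      DE       496    mac                    501
0        7      US       482    web                    489
2        7      UK       313    ios                    320
5        6      UK        84    web                     90
group by device, mean of retries_plus_duration:
device
ios    320.0
mac    501.0
web    289.5
Name: retries_plus_duration, dtype: float64

320.0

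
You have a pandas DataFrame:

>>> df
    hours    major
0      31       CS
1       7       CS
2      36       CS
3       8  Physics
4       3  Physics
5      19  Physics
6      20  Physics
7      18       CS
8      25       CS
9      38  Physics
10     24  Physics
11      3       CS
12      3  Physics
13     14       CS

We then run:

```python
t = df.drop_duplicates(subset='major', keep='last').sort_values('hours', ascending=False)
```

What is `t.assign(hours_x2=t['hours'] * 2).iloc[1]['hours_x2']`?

drop duplicate major (keep=last):
    hours    major
12      3  Physics
13     14       CS
sort by hours descending:
    hours    major
13     14       CS
12      3  Physics
add column hours_x2 = t['hours'] * 2:
    hours    major  hours_x2
13     14       CS        28
12      3  Physics         6
Reading off the value at position 1, column 'hours_x2', we get 6.

6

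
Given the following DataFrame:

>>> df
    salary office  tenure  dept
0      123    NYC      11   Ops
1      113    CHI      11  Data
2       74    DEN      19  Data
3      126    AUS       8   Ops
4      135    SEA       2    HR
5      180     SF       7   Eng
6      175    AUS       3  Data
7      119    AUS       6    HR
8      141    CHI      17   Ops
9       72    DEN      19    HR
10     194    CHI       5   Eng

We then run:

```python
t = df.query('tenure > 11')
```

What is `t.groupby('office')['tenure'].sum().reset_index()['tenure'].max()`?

filter rows where tenure > 11:
   salary office  tenure  dept
2      74    DEN      19  Data
8     141    CHI      17   Ops
9      72    DEN      19    HR
group by office, sum of tenure:
office
CHI    17
DEN    38
Name: tenure, dtype: int64
reset_index():
  office  tenure
0    CHI      17
1    DEN      38

38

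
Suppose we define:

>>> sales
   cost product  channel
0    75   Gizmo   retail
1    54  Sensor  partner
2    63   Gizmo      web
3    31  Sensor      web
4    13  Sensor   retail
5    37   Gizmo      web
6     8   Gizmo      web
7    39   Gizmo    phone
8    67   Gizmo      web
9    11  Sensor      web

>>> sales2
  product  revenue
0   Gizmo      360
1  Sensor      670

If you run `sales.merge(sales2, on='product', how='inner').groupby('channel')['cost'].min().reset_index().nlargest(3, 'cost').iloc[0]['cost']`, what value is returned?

54

merge on 'product' (how='inner') → 10 rows:
   cost product  channel  revenue
0    75   Gizmo   retail      360
1    54  Sensor  partner      670
2    63   Gizmo      web      360
3    31  Sensor      web      670
4    13  Sensor   retail      670
5    37   Gizmo      web      360
6     8   Gizmo      web      360
7    39   Gizmo    phone      360
8    67   Gizmo      web      360
9    11  Sensor      web      670
group by channel, min of cost:
channel
partner    54
phone      39
retail     13
web         8
Name: cost, dtype: int64
reset_index():
   channel  cost
0  partner    54
1    phone    39
2   retail    13
3      web     8
take 3 rows with largest cost:
   channel  cost
0  partner    54
1    phone    39
2   retail    13
Reading off the value at position 0, column 'cost', we get 54.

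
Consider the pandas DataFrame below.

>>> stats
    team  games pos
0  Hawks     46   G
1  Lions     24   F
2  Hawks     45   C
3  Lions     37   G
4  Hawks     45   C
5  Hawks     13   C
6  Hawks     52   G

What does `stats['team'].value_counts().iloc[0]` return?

value_counts of team:
team
Hawks    5
Lions    2
Name: count, dtype: int64
Hence 5.

5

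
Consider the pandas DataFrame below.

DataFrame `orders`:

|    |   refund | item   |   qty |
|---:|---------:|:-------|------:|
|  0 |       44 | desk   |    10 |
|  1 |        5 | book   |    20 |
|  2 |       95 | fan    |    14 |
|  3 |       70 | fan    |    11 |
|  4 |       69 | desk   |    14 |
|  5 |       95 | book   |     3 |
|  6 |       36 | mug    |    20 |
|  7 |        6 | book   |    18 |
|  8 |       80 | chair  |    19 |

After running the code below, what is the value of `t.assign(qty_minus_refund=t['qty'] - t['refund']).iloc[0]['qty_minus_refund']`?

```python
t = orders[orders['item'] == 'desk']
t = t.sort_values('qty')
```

filter rows where item == 'desk':
   refund  item  qty
0      44  desk   10
4      69  desk   14
sort by qty:
   refund  item  qty
0      44  desk   10
4      69  desk   14
add column qty_minus_refund = t['qty'] - t['refund']:
   refund  item  qty  qty_minus_refund
0      44  desk   10               -34
4      69  desk   14               -55
Reading off the value at position 0, column 'qty_minus_refund', we get -34.

-34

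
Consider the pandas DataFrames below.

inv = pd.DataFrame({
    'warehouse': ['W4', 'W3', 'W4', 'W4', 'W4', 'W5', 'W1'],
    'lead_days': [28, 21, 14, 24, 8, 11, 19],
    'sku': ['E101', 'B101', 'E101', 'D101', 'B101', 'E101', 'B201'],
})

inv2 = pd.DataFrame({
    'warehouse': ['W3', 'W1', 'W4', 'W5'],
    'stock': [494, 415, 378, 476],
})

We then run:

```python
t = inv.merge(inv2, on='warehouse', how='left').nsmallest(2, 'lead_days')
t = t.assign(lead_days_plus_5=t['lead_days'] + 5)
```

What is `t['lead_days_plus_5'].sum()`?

29

merge on 'warehouse' (how='left') → 7 rows:
  warehouse  lead_days   sku  stock
0        W4         28  E101    378
1        W3         21  B101    494
2        W4         14  E101    378
3        W4         24  D101    378
4        W4          8  B101    378
5        W5         11  E101    476
6        W1         19  B201    415
take 2 rows with smallest lead_days:
  warehouse  lead_days   sku  stock
4        W4          8  B101    378
5        W5         11  E101    476
add column lead_days_plus_5 = t['lead_days'] + 5:
  warehouse  lead_days   sku  stock  lead_days_plus_5
4        W4          8  B101    378                13
5        W5         11  E101    476                16
Taking the sum of column 'lead_days_plus_5' gives 29.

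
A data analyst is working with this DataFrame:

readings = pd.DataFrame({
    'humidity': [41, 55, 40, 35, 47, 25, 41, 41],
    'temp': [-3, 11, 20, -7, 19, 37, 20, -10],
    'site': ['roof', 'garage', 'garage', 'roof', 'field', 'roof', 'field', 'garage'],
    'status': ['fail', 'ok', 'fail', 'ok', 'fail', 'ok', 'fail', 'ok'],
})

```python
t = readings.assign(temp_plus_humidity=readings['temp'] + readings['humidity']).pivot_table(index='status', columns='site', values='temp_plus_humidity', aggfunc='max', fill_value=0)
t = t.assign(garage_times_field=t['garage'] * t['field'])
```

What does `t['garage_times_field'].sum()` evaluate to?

3960

add column temp_plus_humidity = readings['temp'] + readings['humidity']:
   humidity  temp    site status  temp_plus_humidity
0        41    -3    roof   fail                  38
1        55    11  garage     ok                  66
2        40    20  garage   fail                  60
3        35    -7    roof     ok                  28
4        47    19   field   fail                  66
5        25    37    roof     ok                  62
6        41    20   field   fail                  61
7        41   -10  garage     ok                  31
pivot: rows=status, cols=site, max(temp_plus_humidity):
site    field  garage  roof
status                     
fail       66      60    38
ok          0      66    62
add column garage_times_field = t['garage'] * t['field']:
site    field  garage  roof  garage_times_field
status                                         
fail       66      60    38                3960
ok          0      66    62                   0
Then the sum of column 'garage_times_field': 3960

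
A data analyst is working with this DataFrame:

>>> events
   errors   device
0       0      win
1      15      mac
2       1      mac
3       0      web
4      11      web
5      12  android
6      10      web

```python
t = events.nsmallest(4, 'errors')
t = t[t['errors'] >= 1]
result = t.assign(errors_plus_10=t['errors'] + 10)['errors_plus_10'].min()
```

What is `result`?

11

take 4 rows with smallest errors:
   errors device
0       0    win
3       0    web
2       1    mac
6      10    web
filter rows where errors >= 1:
   errors device
2       1    mac
6      10    web
add column errors_plus_10 = t['errors'] + 10:
   errors device  errors_plus_10
2       1    mac              11
6      10    web              20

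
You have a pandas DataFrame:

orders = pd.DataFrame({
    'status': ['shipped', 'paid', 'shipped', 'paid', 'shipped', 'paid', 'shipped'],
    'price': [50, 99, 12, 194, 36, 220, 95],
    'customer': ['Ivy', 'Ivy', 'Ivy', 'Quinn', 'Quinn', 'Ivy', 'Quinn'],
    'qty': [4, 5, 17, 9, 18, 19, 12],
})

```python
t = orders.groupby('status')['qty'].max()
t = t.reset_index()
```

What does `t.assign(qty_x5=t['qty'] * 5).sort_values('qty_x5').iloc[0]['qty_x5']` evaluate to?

90

group by status, max of qty:
status
paid       19
shipped    18
Name: qty, dtype: int64
reset_index():
    status  qty
0     paid   19
1  shipped   18
add column qty_x5 = t['qty'] * 5:
    status  qty  qty_x5
0     paid   19      95
1  shipped   18      90
sort by qty_x5:
    status  qty  qty_x5
1  shipped   18      90
0     paid   19      95
The value at position 0, column 'qty_x5' is 90.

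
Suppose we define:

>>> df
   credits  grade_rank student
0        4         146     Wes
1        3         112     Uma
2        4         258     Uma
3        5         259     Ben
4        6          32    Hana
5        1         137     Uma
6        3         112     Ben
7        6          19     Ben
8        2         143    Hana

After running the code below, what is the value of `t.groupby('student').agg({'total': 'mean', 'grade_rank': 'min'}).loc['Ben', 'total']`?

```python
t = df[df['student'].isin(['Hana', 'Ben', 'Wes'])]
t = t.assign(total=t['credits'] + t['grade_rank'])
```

filter rows where student in ['Hana', 'Ben', 'Wes']:
   credits  grade_rank student
0        4         146     Wes
3        5         259     Ben
4        6          32    Hana
6        3         112     Ben
7        6          19     Ben
8        2         143    Hana
add column total = t['credits'] + t['grade_rank']:
   credits  grade_rank student  total
0        4         146     Wes    150
3        5         259     Ben    264
4        6          32    Hana     38
6        3         112     Ben    115
7        6          19     Ben     25
8        2         143    Hana    145
group by student: mean(total), min(grade_rank):
              total  grade_rank
student                        
Ben      134.666667          19
Hana      91.500000          32
Wes      150.000000         146
Taking the value at row 'Ben', column 'total' gives 134.666666667.

134.666666667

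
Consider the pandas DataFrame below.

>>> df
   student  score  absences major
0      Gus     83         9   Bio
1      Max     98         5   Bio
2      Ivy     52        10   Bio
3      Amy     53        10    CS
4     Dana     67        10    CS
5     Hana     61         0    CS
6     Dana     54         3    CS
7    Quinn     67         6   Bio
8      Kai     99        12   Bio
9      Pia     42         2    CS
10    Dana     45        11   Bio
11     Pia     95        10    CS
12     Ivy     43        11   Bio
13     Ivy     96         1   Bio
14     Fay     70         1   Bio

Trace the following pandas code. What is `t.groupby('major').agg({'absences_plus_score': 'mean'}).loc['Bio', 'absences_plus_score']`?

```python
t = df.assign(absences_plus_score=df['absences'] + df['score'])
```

add column absences_plus_score = df['absences'] + df['score']:
   student  score  absences major  absences_plus_score
0      Gus     83         9   Bio                   92
1      Max     98         5   Bio                  103
2      Ivy     52        10   Bio                   62
3      Amy     53        10    CS                   63
4     Dana     67        10    CS                   77
5     Hana     61         0    CS                   61
6     Dana     54         3    CS                   57
7    Quinn     67         6   Bio                   73
8      Kai     99        12   Bio                  111
9      Pia     42         2    CS                   44
10    Dana     45        11   Bio                   56
11     Pia     95        10    CS                  105
12     Ivy     43        11   Bio                   54
13     Ivy     96         1   Bio                   97
14     Fay     70         1   Bio                   71
group by major, mean of absences_plus_score:
       absences_plus_score
major                     
Bio              79.888889
CS               67.833333

79.8888888889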